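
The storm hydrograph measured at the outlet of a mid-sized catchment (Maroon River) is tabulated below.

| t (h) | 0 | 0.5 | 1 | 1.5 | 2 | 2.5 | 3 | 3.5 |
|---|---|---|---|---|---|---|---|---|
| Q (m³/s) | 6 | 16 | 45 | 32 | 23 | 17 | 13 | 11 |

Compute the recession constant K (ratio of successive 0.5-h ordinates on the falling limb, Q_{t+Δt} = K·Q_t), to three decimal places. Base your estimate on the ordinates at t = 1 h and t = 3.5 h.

K ≈ 0.754

Using the recession-limb readings at t = 1 h and t = 3.5 h: Q falls from 45 to 11 m³/s over 5 intervals.
K = (Q₂/Q₁)^(1/5) = (11/45)^(1/5) = 0.754.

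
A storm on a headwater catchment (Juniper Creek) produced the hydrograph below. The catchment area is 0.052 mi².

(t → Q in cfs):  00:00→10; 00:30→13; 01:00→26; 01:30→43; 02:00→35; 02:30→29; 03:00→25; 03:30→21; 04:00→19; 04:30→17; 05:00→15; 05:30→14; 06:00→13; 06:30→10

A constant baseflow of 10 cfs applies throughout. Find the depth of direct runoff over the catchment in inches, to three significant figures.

Direct runoff: 0.0, 3.0, 16.0, 33.0, 25.0, 19.0, 15.0, 11.0, 9.0, 7.0, 5.0, 4.0, 3.0, 0.0 cfs; ΣQ_DR = 150.0 cfs.
V = ΣQ_DR · Δt = 150.0 × 1800 s = 2.700 × 10^5 ft³.
Over A = 0.052 mi², depth = V / A = 2.23 in.

d ≈ 2.23 in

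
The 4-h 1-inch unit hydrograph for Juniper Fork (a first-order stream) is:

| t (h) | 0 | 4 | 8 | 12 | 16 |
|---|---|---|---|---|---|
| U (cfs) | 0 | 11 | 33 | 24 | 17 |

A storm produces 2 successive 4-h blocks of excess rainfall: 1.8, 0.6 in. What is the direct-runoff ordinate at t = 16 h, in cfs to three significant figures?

By discrete convolution, Q_j = Σ (P_i / 1 in) · U_{j−i}.
At t = 16 h (j=4): Q = (1.8/1)·17 + (0.6/1)·24 = 45.0 cfs.

Q ≈ 45.0 cfs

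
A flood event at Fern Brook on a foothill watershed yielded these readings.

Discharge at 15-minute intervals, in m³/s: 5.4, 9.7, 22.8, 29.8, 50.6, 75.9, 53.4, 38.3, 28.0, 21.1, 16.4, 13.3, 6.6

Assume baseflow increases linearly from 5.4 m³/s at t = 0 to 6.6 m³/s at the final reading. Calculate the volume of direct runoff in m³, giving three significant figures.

V ≈ 2.64 × 10^5 m³

Direct-runoff ordinates (Q − Q_b): 0.00, 4.20, 17.20, 24.10, 44.80, 70.00, 47.40, 32.20, 21.80, 14.80, 10.00, 6.80, 0.00 m³/s.
ΣQ_DR = 293.3 m³/s.
With Δt = 0.25 h = 900 s, V = ΣQ_DR · Δt = 293.3 × 900 = 2.64 × 10^5 m³.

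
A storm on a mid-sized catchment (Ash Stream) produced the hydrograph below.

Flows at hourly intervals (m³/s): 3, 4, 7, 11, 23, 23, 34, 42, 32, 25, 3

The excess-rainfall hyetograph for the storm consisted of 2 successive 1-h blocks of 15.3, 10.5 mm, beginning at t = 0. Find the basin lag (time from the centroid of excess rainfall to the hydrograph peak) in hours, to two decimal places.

Centroid of excess rainfall: t_c = Σ P_i·t̄_i / ΣP_i = 0.9070 h (block centres at 0.5, 1.5 h).
Hydrograph peak occurs at t = 7 h, so basin lag t_L = 7 − 0.9070 = 6.09 h.

t_L ≈ 6.09 h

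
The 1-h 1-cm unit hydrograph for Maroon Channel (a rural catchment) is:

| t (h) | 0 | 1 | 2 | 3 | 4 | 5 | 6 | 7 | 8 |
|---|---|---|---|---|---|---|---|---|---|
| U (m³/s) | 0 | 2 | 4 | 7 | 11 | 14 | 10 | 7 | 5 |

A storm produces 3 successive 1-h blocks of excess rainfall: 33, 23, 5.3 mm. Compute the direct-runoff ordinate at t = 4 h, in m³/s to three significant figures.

By discrete convolution, Q_j = Σ (P_i / 10 mm) · U_{j−i}.
At t = 4 h (j=4): Q = (33/10)·11 + (23/10)·7 + (5.3/10)·4 = 54.5 m³/s.

Q ≈ 54.5 m³/s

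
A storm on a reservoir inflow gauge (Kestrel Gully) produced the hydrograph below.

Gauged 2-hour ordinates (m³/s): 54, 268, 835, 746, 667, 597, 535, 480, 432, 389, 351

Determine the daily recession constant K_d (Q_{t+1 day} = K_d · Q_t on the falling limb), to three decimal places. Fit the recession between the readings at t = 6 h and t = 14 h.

Between t = 6 h and t = 14 h the flow falls from 746 to 480 m³/s over 4×2 h = 8 h.
Per-interval ratio K = (480/746)^(1/4) = 0.8956; K_d = K^(24/2) = 0.266.

K_d ≈ 0.266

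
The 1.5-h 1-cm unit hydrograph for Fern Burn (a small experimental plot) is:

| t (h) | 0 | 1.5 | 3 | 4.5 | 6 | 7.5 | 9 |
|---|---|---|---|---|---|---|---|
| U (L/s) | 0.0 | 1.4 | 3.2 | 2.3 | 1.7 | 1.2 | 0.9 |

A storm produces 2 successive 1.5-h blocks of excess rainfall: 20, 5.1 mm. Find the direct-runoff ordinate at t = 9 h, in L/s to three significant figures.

Q ≈ 2.41 L/s

By discrete convolution, Q_j = Σ (P_i / 10 mm) · U_{j−i}.
At t = 9 h (j=6): Q = (20/10)·0.9 + (5.1/10)·1.2 = 2.41 L/s.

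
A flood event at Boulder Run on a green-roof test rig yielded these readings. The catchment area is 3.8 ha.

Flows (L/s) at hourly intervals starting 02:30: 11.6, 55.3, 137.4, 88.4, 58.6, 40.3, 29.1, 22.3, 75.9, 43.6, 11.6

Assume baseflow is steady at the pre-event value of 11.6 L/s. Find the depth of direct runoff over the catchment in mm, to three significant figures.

d ≈ 42.3 mm

Direct runoff: 0.0, 43.7, 125.8, 76.8, 47.0, 28.7, 17.5, 10.7, 64.3, 32.0, 0.0 L/s; ΣQ_DR = 446.5 L/s.
V = ΣQ_DR · Δt = 446.5 × 3600 s = 1.607 × 10^6 L.
Over A = 3.8 ha, depth = V / A = 42.3 mm.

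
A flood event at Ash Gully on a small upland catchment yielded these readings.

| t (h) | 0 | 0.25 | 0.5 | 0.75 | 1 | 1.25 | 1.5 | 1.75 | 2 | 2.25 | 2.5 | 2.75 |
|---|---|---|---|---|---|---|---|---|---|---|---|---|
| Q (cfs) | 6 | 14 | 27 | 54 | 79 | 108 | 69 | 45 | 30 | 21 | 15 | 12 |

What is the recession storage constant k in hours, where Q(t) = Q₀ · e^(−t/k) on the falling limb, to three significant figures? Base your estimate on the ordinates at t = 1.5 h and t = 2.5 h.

On the falling limb, Q drops from 69 to 15 cfs between t = 1.5 h and t = 2.5 h (Δt = 1 h).
k = −Δt / ln(Q₂/Q₁) = −1 / ln(15/69) = 0.655 h.

k ≈ 0.655 h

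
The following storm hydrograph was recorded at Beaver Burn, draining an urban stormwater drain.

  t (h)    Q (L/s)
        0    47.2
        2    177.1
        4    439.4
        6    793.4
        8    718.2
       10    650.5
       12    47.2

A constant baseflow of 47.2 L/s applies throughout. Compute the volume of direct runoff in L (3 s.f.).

Direct-runoff ordinates (Q − Q_b): 0.0, 129.9, 392.2, 746.2, 671.0, 603.3, 0.0 L/s.
ΣQ_DR = 2543 L/s.
With Δt = 2 h = 7200 s, V = ΣQ_DR · Δt = 2543 × 7200 = 1.83 × 10^7 L.

V ≈ 1.83 × 10^7 L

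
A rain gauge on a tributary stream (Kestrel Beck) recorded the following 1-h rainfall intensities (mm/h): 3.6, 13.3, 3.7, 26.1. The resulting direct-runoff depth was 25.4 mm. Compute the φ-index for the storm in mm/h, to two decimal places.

φ ≈ 7.00 mm/h

Only the 2 blocks with intensity above φ contribute runoff: 13.3, 26.1 mm/h.
Σ(I−φ)·Δt = d  ⇒  (13.3+26.1 − 2φ)·1 = 25.4
φ = (39.40 − 25.4/1) / 2 = 7.00 mm/h.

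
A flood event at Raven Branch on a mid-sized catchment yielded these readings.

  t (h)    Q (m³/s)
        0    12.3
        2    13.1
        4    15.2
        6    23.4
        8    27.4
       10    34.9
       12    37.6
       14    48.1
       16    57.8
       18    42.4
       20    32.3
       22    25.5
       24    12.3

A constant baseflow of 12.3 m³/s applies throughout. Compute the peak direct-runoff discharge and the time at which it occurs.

Q_p = 45.5 m³/s at t = 16 h

Subtracting baseflow gives direct-runoff ordinates: 0.0, 0.8, 2.9, 11.1, 15.1, 22.6, 25.3, 35.8, 45.5, 30.1, 20.0, 13.2, 0.0 m³/s.
The maximum is 45.5 m³/s, occurring at the reading for t = 16 h.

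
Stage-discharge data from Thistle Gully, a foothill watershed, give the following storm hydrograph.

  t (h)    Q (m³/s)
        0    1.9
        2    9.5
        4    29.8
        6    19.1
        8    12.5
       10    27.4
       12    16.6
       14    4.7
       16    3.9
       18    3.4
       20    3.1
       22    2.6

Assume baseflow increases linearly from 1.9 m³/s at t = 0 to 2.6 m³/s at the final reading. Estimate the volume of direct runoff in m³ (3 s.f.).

V ≈ 7.74 × 10^5 m³

Direct-runoff ordinates (Q − Q_b): 0.00, 7.54, 27.77, 17.01, 10.35, 25.18, 14.32, 2.35, 1.49, 0.93, 0.56, 0.00 m³/s.
ΣQ_DR = 107.5 m³/s.
With Δt = 2 h = 7200 s, V = ΣQ_DR · Δt = 107.5 × 7200 = 7.74 × 10^5 m³.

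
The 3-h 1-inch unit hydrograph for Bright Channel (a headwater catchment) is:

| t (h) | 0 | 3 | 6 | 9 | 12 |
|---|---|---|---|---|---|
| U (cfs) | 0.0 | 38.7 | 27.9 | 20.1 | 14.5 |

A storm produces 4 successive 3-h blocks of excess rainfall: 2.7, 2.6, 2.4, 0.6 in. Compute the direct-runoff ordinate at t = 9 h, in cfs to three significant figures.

By discrete convolution, Q_j = Σ (P_i / 1 in) · U_{j−i}.
At t = 9 h (j=3): Q = (2.7/1)·20.1 + (2.6/1)·27.9 + (2.4/1)·38.7 + (0.6/1)·0.0 = 220 cfs.

Q ≈ 220 cfs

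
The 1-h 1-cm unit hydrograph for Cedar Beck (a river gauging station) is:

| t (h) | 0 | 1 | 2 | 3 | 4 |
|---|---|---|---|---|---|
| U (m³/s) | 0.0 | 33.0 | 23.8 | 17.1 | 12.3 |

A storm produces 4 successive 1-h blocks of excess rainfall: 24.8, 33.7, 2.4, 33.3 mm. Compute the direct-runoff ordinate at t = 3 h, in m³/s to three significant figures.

By discrete convolution, Q_j = Σ (P_i / 10 mm) · U_{j−i}.
At t = 3 h (j=3): Q = (24.8/10)·17.1 + (33.7/10)·23.8 + (2.4/10)·33.0 + (33.3/10)·0.0 = 131 m³/s.

Q ≈ 131 m³/s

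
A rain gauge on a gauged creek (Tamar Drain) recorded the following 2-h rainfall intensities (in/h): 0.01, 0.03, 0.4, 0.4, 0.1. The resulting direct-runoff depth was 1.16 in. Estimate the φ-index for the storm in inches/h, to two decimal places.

Only the 2 blocks with intensity above φ contribute runoff: 0.4, 0.4 in/h.
Σ(I−φ)·Δt = d  ⇒  (0.4+0.4 − 2φ)·2 = 1.16
φ = (0.8000 − 1.16/2) / 2 = 0.11 in/h.

φ ≈ 0.11 in/h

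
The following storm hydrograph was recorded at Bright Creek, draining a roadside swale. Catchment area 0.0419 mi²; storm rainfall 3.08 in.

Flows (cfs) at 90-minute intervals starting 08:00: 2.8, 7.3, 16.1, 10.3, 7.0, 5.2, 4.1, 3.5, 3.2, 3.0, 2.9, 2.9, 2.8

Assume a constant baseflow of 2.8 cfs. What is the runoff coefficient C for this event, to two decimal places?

ΣQ_DR = 34.70 cfs; V = ΣQ_DR·Δt = 1.874 × 10^5 ft³.
Runoff depth d = V / A = 1.925 in.
C = d / P = 1.925 / 3.08 = 0.62.

C ≈ 0.62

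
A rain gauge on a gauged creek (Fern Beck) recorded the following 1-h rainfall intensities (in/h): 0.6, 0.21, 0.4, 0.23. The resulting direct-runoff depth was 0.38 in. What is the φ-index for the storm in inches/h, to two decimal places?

Only the 2 blocks with intensity above φ contribute runoff: 0.6, 0.4 in/h.
Σ(I−φ)·Δt = d  ⇒  (0.6+0.4 − 2φ)·1 = 0.38
φ = (1.000 − 0.38/1) / 2 = 0.31 in/h.

φ ≈ 0.31 in/h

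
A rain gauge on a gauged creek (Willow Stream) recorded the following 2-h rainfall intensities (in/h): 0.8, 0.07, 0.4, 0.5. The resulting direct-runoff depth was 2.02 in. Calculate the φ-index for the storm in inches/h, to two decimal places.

Only the 3 blocks with intensity above φ contribute runoff: 0.8, 0.4, 0.5 in/h.
Σ(I−φ)·Δt = d  ⇒  (0.8+0.4+0.5 − 3φ)·2 = 2.02
φ = (1.700 − 2.02/2) / 3 = 0.23 in/h.

φ ≈ 0.23 in/h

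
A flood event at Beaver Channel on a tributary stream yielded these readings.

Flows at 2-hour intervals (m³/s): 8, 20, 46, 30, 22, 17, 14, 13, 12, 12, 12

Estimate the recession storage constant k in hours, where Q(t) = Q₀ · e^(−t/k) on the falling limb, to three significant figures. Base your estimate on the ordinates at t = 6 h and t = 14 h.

k ≈ 9.57 h

On the falling limb, Q drops from 30 to 13 m³/s between t = 6 h and t = 14 h (Δt = 8 h).
k = −Δt / ln(Q₂/Q₁) = −8 / ln(13/30) = 9.57 h.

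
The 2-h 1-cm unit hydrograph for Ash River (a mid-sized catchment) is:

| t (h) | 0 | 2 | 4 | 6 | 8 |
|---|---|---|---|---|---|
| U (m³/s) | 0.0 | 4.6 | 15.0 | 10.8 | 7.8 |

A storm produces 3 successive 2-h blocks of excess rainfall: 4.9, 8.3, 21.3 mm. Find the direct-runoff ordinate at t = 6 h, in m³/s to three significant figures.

Q ≈ 27.5 m³/s

By discrete convolution, Q_j = Σ (P_i / 10 mm) · U_{j−i}.
At t = 6 h (j=3): Q = (4.9/10)·10.8 + (8.3/10)·15.0 + (21.3/10)·4.6 = 27.5 m³/s.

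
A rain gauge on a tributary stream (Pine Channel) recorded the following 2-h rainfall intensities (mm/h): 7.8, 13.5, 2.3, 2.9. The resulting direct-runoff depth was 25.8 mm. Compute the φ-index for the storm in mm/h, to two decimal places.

φ ≈ 4.20 mm/h

Only the 2 blocks with intensity above φ contribute runoff: 7.8, 13.5 mm/h.
Σ(I−φ)·Δt = d  ⇒  (7.8+13.5 − 2φ)·2 = 25.8
φ = (21.30 − 25.8/2) / 2 = 4.20 mm/h.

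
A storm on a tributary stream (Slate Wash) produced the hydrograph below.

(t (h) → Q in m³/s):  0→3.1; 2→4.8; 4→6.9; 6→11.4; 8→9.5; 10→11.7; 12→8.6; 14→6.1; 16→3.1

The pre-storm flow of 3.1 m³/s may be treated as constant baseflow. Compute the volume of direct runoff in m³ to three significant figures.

Direct-runoff ordinates (Q − Q_b): 0.0, 1.7, 3.8, 8.3, 6.4, 8.6, 5.5, 3.0, 0.0 m³/s.
ΣQ_DR = 37.30 m³/s.
With Δt = 2 h = 7200 s, V = ΣQ_DR · Δt = 37.30 × 7200 = 2.69 × 10^5 m³.

V ≈ 2.69 × 10^5 m³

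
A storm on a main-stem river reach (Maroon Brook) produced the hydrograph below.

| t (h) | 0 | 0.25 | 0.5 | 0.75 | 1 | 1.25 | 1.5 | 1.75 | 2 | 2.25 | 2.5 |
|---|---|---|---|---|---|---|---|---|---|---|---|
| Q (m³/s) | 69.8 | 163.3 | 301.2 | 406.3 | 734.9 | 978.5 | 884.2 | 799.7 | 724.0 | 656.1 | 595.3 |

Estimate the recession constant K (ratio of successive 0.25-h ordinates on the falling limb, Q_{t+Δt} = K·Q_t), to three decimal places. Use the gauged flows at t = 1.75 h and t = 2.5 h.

Using the recession-limb readings at t = 1.75 h and t = 2.5 h: Q falls from 799.7 to 595.3 m³/s over 3 intervals.
K = (Q₂/Q₁)^(1/3) = (595.3/799.7)^(1/3) = 0.906.

K ≈ 0.906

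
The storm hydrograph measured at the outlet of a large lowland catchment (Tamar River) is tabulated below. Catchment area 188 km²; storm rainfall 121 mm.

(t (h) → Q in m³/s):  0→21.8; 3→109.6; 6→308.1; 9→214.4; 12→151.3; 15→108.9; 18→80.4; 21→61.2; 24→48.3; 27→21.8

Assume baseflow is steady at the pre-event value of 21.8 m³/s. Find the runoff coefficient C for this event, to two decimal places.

ΣQ_DR = 907.8 m³/s; V = ΣQ_DR·Δt = 9.804 × 10^6 m³.
Runoff depth d = V / A = 52.15 mm.
C = d / P = 52.15 / 121 = 0.43.

C ≈ 0.43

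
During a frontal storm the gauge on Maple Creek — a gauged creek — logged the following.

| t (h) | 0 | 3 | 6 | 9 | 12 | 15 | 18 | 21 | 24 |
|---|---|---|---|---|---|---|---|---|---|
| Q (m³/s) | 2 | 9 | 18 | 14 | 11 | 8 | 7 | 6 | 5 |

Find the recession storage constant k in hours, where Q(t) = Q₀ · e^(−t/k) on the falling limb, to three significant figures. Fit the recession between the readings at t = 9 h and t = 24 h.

On the falling limb, Q drops from 14 to 5 m³/s between t = 9 h and t = 24 h (Δt = 15 h).
k = −Δt / ln(Q₂/Q₁) = −15 / ln(5/14) = 14.6 h.

k ≈ 14.6 h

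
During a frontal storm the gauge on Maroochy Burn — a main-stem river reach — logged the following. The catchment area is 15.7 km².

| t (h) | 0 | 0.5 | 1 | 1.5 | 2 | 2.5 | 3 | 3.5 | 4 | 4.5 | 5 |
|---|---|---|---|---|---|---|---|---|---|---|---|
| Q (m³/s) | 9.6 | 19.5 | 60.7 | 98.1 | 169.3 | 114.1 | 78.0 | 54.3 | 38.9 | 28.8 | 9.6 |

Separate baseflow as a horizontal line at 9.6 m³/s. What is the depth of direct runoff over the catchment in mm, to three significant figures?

Direct runoff: 0.0, 9.9, 51.1, 88.5, 159.7, 104.5, 68.4, 44.7, 29.3, 19.2, 0.0 m³/s; ΣQ_DR = 575.3 m³/s.
V = ΣQ_DR · Δt = 575.3 × 1800 s = 1.036 × 10^6 m³.
Over A = 15.7 km², depth = V / A = 66.0 mm.

d ≈ 66.0 mm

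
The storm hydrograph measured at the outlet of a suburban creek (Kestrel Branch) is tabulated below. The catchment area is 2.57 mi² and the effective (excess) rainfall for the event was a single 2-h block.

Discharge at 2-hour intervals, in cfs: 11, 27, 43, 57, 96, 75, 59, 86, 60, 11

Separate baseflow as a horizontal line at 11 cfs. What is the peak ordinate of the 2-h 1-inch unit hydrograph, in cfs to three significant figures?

Direct runoff: 0.0, 16.0, 32.0, 46.0, 85.0, 64.0, 48.0, 75.0, 49.0, 0.0 cfs; ΣQ_DR = 415.0 cfs, peak = 85.0 cfs.
Runoff depth d = ΣQ_DR·Δt / A = 415.0 × 7200 / (2.57 mi²) = 0.5004 in.
The 1-inch UH is the DRH scaled by (1 in)/d, so U_p = 85.0 × 1/0.5004 = 170 cfs.

U_p ≈ 170 cfs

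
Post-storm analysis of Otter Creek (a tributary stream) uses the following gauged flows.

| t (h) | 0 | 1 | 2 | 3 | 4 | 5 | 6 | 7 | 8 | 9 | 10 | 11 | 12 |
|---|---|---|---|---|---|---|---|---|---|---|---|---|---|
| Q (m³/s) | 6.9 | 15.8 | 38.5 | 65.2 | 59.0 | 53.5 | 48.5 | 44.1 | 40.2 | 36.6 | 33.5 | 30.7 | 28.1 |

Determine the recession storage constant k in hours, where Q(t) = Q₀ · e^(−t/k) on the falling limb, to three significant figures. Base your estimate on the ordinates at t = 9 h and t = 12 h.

On the falling limb, Q drops from 36.6 to 28.1 m³/s between t = 9 h and t = 12 h (Δt = 3 h).
k = −Δt / ln(Q₂/Q₁) = −3 / ln(28.1/36.6) = 11.4 h.

k ≈ 11.4 h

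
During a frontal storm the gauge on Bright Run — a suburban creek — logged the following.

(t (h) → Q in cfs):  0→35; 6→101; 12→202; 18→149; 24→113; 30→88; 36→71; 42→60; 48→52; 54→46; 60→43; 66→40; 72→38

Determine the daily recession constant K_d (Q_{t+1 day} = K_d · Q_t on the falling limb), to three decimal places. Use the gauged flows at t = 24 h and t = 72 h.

K_d ≈ 0.580

Between t = 24 h and t = 72 h the flow falls from 113 to 38 cfs over 8×6 h = 48 h.
Per-interval ratio K = (38/113)^(1/8) = 0.8726; K_d = K^(24/6) = 0.580.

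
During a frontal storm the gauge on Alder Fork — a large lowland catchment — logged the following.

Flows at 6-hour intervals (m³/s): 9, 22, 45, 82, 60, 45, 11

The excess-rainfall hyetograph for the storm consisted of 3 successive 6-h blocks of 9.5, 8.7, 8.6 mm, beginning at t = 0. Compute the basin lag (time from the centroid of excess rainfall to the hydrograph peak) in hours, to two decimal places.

t_L ≈ 9.20 h

Centroid of excess rainfall: t_c = Σ P_i·t̄_i / ΣP_i = 8.7985 h (block centres at 3, 9, 15 h).
Hydrograph peak occurs at t = 18 h, so basin lag t_L = 18 − 8.7985 = 9.20 h.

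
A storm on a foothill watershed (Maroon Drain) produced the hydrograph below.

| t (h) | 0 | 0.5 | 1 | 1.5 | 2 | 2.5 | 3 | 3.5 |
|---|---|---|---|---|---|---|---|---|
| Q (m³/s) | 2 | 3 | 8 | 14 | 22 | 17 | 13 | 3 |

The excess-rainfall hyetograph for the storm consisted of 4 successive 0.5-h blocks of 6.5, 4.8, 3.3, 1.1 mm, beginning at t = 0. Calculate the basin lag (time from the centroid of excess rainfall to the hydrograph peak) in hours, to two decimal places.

Centroid of excess rainfall: t_c = Σ P_i·t̄_i / ΣP_i = 0.7182 h (block centres at 0.25, 0.75, 1.25, 1.75 h).
Hydrograph peak occurs at t = 2 h, so basin lag t_L = 2 − 0.7182 = 1.28 h.

t_L ≈ 1.28 h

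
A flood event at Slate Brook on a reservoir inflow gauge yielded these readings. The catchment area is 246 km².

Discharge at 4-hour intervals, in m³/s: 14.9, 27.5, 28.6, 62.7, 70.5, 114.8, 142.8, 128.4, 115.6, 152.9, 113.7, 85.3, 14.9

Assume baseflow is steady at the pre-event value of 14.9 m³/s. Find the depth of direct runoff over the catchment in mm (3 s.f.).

d ≈ 51.4 mm

Direct runoff: 0.0, 12.6, 13.7, 47.8, 55.6, 99.9, 127.9, 113.5, 100.7, 138.0, 98.8, 70.4, 0.0 m³/s; ΣQ_DR = 878.9 m³/s.
V = ΣQ_DR · Δt = 878.9 × 14400 s = 1.266 × 10^7 m³.
Over A = 246 km², depth = V / A = 51.4 mm.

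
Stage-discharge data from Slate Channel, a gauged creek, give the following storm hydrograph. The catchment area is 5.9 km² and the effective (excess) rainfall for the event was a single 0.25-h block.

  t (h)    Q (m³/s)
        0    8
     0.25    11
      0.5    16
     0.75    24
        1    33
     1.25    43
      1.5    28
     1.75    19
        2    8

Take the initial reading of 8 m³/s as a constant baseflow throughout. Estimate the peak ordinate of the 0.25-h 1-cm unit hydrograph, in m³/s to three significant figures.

Direct runoff: 0.0, 3.0, 8.0, 16.0, 25.0, 35.0, 20.0, 11.0, 0.0 m³/s; ΣQ_DR = 118.0 m³/s, peak = 35.0 m³/s.
Runoff depth d = ΣQ_DR·Δt / A = 118.0 × 900 / (5.9 km²) = 18.00 mm.
The 1-cm UH is the DRH scaled by (10 mm)/d, so U_p = 35.0 × 10/18.00 = 19.4 m³/s.

U_p ≈ 19.4 m³/s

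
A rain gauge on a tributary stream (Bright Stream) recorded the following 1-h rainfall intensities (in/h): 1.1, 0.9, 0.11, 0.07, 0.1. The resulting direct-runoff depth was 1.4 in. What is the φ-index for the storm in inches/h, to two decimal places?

Only the 2 blocks with intensity above φ contribute runoff: 1.1, 0.9 in/h.
Σ(I−φ)·Δt = d  ⇒  (1.1+0.9 − 2φ)·1 = 1.4
φ = (2.000 − 1.4/1) / 2 = 0.30 in/h.

φ ≈ 0.30 in/h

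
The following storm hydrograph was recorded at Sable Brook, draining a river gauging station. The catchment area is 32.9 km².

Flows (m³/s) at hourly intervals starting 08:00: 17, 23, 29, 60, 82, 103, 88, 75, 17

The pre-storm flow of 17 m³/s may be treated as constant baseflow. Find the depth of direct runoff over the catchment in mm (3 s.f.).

d ≈ 37.3 mm

Direct runoff: 0.0, 6.0, 12.0, 43.0, 65.0, 86.0, 71.0, 58.0, 0.0 m³/s; ΣQ_DR = 341.0 m³/s.
V = ΣQ_DR · Δt = 341.0 × 3600 s = 1.228 × 10^6 m³.
Over A = 32.9 km², depth = V / A = 37.3 mm.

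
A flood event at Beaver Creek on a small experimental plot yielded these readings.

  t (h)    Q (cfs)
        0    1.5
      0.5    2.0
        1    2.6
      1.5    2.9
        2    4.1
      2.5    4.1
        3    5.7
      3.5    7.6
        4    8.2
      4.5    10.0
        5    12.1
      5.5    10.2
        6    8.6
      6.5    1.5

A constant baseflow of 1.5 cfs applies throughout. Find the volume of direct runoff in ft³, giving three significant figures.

Direct-runoff ordinates (Q − Q_b): 0.0, 0.5, 1.1, 1.4, 2.6, 2.6, 4.2, 6.1, 6.7, 8.5, 10.6, 8.7, 7.1, 0.0 cfs.
ΣQ_DR = 60.10 cfs.
With Δt = 0.5 h = 1800 s, V = ΣQ_DR · Δt = 60.10 × 1800 = 1.08 × 10^5 ft³.

V ≈ 1.08 × 10^5 ft³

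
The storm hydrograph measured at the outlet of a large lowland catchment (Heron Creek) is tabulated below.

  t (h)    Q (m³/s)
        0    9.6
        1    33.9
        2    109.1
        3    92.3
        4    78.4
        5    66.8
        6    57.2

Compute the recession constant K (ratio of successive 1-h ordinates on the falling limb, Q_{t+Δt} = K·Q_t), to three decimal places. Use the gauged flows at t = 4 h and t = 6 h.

Using the recession-limb readings at t = 4 h and t = 6 h: Q falls from 78.4 to 57.2 m³/s over 2 intervals.
K = (Q₂/Q₁)^(1/2) = (57.2/78.4)^(1/2) = 0.854.

K ≈ 0.854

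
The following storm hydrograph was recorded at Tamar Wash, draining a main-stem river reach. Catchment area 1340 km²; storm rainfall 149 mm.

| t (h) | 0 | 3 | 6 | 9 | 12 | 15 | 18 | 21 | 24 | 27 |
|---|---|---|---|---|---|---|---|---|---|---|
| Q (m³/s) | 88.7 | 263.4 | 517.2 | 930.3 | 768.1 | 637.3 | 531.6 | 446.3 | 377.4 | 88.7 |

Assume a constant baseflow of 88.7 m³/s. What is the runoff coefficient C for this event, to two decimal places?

C ≈ 0.20

ΣQ_DR = 3762 m³/s; V = ΣQ_DR·Δt = 4.063 × 10^7 m³.
Runoff depth d = V / A = 30.32 mm.
C = d / P = 30.32 / 149 = 0.20.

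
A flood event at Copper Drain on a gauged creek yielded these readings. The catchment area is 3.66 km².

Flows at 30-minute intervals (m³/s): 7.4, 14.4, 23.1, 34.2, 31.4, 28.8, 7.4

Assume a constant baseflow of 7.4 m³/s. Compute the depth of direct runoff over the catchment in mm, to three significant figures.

d ≈ 46.7 mm

Direct runoff: 0.0, 7.0, 15.7, 26.8, 24.0, 21.4, 0.0 m³/s; ΣQ_DR = 94.90 m³/s.
V = ΣQ_DR · Δt = 94.90 × 1800 s = 1.708 × 10^5 m³.
Over A = 3.66 km², depth = V / A = 46.7 mm.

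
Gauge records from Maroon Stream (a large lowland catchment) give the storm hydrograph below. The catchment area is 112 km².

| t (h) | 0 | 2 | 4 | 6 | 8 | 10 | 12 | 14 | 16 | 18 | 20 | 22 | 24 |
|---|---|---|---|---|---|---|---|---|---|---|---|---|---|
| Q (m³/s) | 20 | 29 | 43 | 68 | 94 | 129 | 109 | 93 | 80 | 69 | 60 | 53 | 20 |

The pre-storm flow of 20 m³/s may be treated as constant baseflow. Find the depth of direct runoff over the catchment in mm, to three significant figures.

Direct runoff: 0.0, 9.0, 23.0, 48.0, 74.0, 109.0, 89.0, 73.0, 60.0, 49.0, 40.0, 33.0, 0.0 m³/s; ΣQ_DR = 607.0 m³/s.
V = ΣQ_DR · Δt = 607.0 × 7200 s = 4.370 × 10^6 m³.
Over A = 112 km², depth = V / A = 39.0 mm.

d ≈ 39.0 mm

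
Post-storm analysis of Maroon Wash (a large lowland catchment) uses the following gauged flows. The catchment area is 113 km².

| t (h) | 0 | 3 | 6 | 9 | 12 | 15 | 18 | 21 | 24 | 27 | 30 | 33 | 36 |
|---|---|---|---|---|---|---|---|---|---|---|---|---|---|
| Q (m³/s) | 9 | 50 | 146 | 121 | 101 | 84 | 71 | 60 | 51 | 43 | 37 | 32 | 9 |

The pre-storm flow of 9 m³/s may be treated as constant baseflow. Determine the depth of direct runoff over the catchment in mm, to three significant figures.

Direct runoff: 0.0, 41.0, 137.0, 112.0, 92.0, 75.0, 62.0, 51.0, 42.0, 34.0, 28.0, 23.0, 0.0 m³/s; ΣQ_DR = 697.0 m³/s.
V = ΣQ_DR · Δt = 697.0 × 10800 s = 7.528 × 10^6 m³.
Over A = 113 km², depth = V / A = 66.6 mm.

d ≈ 66.6 mm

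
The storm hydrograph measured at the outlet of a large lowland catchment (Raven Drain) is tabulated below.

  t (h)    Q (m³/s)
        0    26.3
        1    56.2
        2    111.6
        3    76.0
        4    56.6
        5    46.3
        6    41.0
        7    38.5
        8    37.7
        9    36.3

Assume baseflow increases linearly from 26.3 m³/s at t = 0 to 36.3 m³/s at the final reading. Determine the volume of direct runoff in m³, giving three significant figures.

Direct-runoff ordinates (Q − Q_b): 0.00, 28.79, 83.08, 46.37, 25.86, 14.44, 8.03, 4.42, 2.51, 0.00 m³/s.
ΣQ_DR = 213.5 m³/s.
With Δt = 1 h = 3600 s, V = ΣQ_DR · Δt = 213.5 × 3600 = 7.69 × 10^5 m³.

V ≈ 7.69 × 10^5 m³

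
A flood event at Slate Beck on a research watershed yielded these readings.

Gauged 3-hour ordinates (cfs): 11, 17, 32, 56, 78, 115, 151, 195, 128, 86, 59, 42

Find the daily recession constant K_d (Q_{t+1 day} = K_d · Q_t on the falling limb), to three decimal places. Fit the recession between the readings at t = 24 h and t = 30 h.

Between t = 24 h and t = 30 h the flow falls from 128 to 59 cfs over 2×3 h = 6 h.
Per-interval ratio K = (59/128)^(1/2) = 0.6789; K_d = K^(24/3) = 0.045.

K_d ≈ 0.045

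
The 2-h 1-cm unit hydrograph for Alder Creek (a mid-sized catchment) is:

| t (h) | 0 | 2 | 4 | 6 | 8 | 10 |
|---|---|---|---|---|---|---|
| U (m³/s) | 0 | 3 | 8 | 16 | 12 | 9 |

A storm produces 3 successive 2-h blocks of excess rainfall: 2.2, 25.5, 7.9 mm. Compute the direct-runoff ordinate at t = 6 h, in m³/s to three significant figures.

By discrete convolution, Q_j = Σ (P_i / 10 mm) · U_{j−i}.
At t = 6 h (j=3): Q = (2.2/10)·16 + (25.5/10)·8 + (7.9/10)·3 = 26.3 m³/s.

Q ≈ 26.3 m³/s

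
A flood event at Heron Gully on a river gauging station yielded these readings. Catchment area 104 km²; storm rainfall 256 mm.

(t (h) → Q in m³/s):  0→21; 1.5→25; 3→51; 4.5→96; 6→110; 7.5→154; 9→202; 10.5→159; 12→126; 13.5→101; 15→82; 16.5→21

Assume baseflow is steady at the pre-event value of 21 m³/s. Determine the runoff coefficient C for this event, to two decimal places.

ΣQ_DR = 896.0 m³/s; V = ΣQ_DR·Δt = 4.838 × 10^6 m³.
Runoff depth d = V / A = 46.52 mm.
C = d / P = 46.52 / 256 = 0.18.

C ≈ 0.18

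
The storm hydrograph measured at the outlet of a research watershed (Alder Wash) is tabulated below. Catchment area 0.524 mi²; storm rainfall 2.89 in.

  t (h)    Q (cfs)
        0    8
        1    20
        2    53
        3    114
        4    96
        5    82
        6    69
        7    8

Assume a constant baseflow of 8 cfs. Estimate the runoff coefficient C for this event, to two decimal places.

ΣQ_DR = 386.0 cfs; V = ΣQ_DR·Δt = 1.390 × 10^6 ft³.
Runoff depth d = V / A = 1.141 in.
C = d / P = 1.141 / 2.89 = 0.39.

C ≈ 0.39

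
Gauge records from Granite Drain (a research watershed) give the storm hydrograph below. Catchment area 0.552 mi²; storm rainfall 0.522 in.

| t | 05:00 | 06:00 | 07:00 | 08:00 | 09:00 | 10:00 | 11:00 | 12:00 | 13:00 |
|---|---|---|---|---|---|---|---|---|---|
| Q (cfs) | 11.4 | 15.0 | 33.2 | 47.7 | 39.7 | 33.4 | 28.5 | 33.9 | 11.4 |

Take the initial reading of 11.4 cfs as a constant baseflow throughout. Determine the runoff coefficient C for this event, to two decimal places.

ΣQ_DR = 151.6 cfs; V = ΣQ_DR·Δt = 5.458 × 10^5 ft³.
Runoff depth d = V / A = 0.4256 in.
C = d / P = 0.4256 / 0.522 = 0.82.

C ≈ 0.82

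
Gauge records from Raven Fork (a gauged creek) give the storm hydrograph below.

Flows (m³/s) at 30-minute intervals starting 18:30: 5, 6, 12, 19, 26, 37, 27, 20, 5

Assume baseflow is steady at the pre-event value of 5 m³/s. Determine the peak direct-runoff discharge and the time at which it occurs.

Subtracting baseflow gives direct-runoff ordinates: 0.0, 1.0, 7.0, 14.0, 21.0, 32.0, 22.0, 15.0, 0.0 m³/s.
The maximum is 32.0 m³/s, occurring at the reading for t = 21:00.

Q_p = 32.0 m³/s at t = 21:00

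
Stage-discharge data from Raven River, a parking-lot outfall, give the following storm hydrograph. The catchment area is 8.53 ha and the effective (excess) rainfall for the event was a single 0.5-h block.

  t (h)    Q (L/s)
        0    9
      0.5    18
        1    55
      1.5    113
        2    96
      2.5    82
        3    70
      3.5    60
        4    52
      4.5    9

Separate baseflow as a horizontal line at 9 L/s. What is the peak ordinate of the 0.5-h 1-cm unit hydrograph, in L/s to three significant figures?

U_p ≈ 104 L/s

Direct runoff: 0.0, 9.0, 46.0, 104.0, 87.0, 73.0, 61.0, 51.0, 43.0, 0.0 L/s; ΣQ_DR = 474.0 L/s, peak = 104.0 L/s.
Runoff depth d = ΣQ_DR·Δt / A = 474.0 × 1800 / (8.53 ha) = 10.00 mm.
The 1-cm UH is the DRH scaled by (10 mm)/d, so U_p = 104.0 × 10/10.00 = 104 L/s.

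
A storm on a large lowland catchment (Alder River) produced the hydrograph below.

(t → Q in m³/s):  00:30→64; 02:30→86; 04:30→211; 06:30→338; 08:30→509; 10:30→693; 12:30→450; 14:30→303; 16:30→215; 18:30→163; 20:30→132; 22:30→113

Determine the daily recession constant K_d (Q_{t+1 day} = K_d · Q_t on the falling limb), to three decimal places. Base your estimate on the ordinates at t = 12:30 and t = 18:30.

K_d ≈ 0.017

Between t = 12:30 and t = 18:30 the flow falls from 450 to 163 m³/s over 3×2 h = 6 h.
Per-interval ratio K = (163/450)^(1/3) = 0.7128; K_d = K^(24/2) = 0.017.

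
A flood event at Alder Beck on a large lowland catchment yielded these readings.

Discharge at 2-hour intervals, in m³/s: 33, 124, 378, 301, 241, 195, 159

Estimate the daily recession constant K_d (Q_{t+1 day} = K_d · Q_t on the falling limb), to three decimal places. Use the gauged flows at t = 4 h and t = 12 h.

K_d ≈ 0.074

Between t = 4 h and t = 12 h the flow falls from 378 to 159 m³/s over 4×2 h = 8 h.
Per-interval ratio K = (159/378)^(1/4) = 0.8053; K_d = K^(24/2) = 0.074.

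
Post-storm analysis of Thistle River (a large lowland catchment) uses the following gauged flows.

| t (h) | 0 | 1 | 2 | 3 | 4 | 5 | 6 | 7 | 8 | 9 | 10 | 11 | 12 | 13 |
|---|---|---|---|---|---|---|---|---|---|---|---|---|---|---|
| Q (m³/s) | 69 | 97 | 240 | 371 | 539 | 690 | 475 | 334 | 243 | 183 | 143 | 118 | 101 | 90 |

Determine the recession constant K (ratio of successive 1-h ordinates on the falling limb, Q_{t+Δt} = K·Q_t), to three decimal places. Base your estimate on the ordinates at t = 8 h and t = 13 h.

K ≈ 0.820

Using the recession-limb readings at t = 8 h and t = 13 h: Q falls from 243 to 90 m³/s over 5 intervals.
K = (Q₂/Q₁)^(1/5) = (90/243)^(1/5) = 0.820.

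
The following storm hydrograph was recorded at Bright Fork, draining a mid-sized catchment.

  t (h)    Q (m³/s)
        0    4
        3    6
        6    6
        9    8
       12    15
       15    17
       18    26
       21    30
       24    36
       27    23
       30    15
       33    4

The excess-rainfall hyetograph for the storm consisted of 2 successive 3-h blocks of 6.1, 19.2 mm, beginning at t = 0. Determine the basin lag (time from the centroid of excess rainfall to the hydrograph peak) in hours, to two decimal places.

Centroid of excess rainfall: t_c = Σ P_i·t̄_i / ΣP_i = 3.7767 h (block centres at 1.5, 4.5 h).
Hydrograph peak occurs at t = 24 h, so basin lag t_L = 24 − 3.7767 = 20.22 h.

t_L ≈ 20.22 h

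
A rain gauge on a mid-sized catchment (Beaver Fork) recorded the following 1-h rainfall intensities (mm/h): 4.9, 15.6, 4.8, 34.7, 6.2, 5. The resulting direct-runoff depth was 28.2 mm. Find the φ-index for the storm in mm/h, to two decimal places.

φ ≈ 11.05 mm/h

Only the 2 blocks with intensity above φ contribute runoff: 15.6, 34.7 mm/h.
Σ(I−φ)·Δt = d  ⇒  (15.6+34.7 − 2φ)·1 = 28.2
φ = (50.30 − 28.2/1) / 2 = 11.05 mm/h.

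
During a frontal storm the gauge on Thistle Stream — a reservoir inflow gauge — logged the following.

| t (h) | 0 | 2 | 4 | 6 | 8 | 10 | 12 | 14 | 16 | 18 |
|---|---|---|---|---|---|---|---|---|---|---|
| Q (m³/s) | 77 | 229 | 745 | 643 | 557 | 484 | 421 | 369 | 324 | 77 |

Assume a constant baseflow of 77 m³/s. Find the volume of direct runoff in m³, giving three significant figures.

Direct-runoff ordinates (Q − Q_b): 0.0, 152.0, 668.0, 566.0, 480.0, 407.0, 344.0, 292.0, 247.0, 0.0 m³/s.
ΣQ_DR = 3156 m³/s.
With Δt = 2 h = 7200 s, V = ΣQ_DR · Δt = 3156 × 7200 = 2.27 × 10^7 m³.

V ≈ 2.27 × 10^7 m³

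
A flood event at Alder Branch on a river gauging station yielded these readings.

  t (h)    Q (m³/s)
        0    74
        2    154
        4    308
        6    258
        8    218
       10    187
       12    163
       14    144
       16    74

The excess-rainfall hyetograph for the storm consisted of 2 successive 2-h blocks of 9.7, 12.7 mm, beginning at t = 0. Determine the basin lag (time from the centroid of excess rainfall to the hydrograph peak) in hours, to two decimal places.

t_L ≈ 1.87 h

Centroid of excess rainfall: t_c = Σ P_i·t̄_i / ΣP_i = 2.1339 h (block centres at 1, 3 h).
Hydrograph peak occurs at t = 4 h, so basin lag t_L = 4 − 2.1339 = 1.87 h.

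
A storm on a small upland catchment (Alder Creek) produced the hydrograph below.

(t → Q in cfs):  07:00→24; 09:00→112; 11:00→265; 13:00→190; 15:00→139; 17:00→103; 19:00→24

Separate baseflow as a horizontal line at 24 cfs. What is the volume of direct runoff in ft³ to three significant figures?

V ≈ 4.96 × 10^6 ft³

Direct-runoff ordinates (Q − Q_b): 0.0, 88.0, 241.0, 166.0, 115.0, 79.0, 0.0 cfs.
ΣQ_DR = 689.0 cfs.
With Δt = 2 h = 7200 s, V = ΣQ_DR · Δt = 689.0 × 7200 = 4.96 × 10^6 ft³.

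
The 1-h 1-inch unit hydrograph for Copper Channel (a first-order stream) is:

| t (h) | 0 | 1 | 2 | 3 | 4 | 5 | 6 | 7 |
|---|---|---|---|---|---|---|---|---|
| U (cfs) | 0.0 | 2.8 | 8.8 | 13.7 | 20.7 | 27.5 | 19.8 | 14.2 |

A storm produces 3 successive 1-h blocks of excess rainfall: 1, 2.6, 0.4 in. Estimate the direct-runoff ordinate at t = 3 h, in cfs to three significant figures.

Q ≈ 37.7 cfs

By discrete convolution, Q_j = Σ (P_i / 1 in) · U_{j−i}.
At t = 3 h (j=3): Q = (1/1)·13.7 + (2.6/1)·8.8 + (0.4/1)·2.8 = 37.7 cfs.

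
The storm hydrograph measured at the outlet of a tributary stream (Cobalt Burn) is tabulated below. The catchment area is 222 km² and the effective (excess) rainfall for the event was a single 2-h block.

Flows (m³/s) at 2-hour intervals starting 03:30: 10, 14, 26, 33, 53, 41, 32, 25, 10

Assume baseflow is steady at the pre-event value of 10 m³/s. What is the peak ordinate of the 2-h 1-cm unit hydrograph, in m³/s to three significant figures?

Direct runoff: 0.0, 4.0, 16.0, 23.0, 43.0, 31.0, 22.0, 15.0, 0.0 m³/s; ΣQ_DR = 154.0 m³/s, peak = 43.0 m³/s.
Runoff depth d = ΣQ_DR·Δt / A = 154.0 × 7200 / (222 km²) = 4.995 mm.
The 1-cm UH is the DRH scaled by (10 mm)/d, so U_p = 43.0 × 10/4.995 = 86.1 m³/s.

U_p ≈ 86.1 m³/s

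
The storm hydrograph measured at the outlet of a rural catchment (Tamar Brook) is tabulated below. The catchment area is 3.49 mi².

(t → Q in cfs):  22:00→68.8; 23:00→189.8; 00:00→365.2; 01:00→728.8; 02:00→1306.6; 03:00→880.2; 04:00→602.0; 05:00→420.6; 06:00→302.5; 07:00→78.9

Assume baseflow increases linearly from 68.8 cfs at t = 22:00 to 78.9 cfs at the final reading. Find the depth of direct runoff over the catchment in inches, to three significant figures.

Direct runoff: 0.00, 119.88, 294.16, 656.63, 1233.31, 805.79, 526.47, 343.94, 224.72, 0.00 cfs; ΣQ_DR = 4205 cfs.
V = ΣQ_DR · Δt = 4205 × 3600 s = 1.514 × 10^7 ft³.
Over A = 3.49 mi², depth = V / A = 1.87 in.

d ≈ 1.87 in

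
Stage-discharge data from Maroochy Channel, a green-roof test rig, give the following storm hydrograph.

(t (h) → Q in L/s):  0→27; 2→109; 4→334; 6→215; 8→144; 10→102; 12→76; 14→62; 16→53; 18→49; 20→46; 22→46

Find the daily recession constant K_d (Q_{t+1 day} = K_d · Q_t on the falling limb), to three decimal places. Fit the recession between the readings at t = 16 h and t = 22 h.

K_d ≈ 0.567

Between t = 16 h and t = 22 h the flow falls from 53 to 46 L/s over 3×2 h = 6 h.
Per-interval ratio K = (46/53)^(1/3) = 0.9539; K_d = K^(24/2) = 0.567.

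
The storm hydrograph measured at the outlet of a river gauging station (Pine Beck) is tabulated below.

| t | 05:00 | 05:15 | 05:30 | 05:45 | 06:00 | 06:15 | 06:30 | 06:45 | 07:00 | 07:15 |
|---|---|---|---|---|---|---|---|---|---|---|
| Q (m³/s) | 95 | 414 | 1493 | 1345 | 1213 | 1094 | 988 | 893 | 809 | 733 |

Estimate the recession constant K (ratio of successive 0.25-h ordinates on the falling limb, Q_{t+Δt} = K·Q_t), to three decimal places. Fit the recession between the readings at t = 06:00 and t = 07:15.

Using the recession-limb readings at t = 06:00 and t = 07:15: Q falls from 1213 to 733 m³/s over 5 intervals.
K = (Q₂/Q₁)^(1/5) = (733/1213)^(1/5) = 0.904.

K ≈ 0.904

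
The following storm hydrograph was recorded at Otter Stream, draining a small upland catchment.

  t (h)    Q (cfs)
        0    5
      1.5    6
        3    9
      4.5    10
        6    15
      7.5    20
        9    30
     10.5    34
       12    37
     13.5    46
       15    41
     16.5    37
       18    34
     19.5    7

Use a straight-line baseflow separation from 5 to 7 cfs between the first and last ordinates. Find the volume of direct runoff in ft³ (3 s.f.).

Direct-runoff ordinates (Q − Q_b): 0.00, 0.85, 3.69, 4.54, 9.38, 14.23, 24.08, 27.92, 30.77, 39.62, 34.46, 30.31, 27.15, 0.00 cfs.
ΣQ_DR = 247.0 cfs.
With Δt = 1.5 h = 5400 s, V = ΣQ_DR · Δt = 247.0 × 5400 = 1.33 × 10^6 ft³.

V ≈ 1.33 × 10^6 ft³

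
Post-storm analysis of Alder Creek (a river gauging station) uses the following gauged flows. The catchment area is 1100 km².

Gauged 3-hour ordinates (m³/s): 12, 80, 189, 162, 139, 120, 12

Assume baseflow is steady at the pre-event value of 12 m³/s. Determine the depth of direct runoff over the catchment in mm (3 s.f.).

d ≈ 6.19 mm

Direct runoff: 0.0, 68.0, 177.0, 150.0, 127.0, 108.0, 0.0 m³/s; ΣQ_DR = 630.0 m³/s.
V = ΣQ_DR · Δt = 630.0 × 10800 s = 6.804 × 10^6 m³.
Over A = 1100 km², depth = V / A = 6.19 mm.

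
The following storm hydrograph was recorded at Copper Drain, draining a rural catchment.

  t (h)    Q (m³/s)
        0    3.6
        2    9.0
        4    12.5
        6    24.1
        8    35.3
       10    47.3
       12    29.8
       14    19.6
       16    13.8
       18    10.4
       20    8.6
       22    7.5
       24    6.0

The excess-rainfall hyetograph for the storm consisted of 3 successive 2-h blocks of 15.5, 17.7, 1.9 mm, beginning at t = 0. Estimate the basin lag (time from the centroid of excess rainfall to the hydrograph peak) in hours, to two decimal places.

t_L ≈ 7.77 h

Centroid of excess rainfall: t_c = Σ P_i·t̄_i / ΣP_i = 2.2251 h (block centres at 1, 3, 5 h).
Hydrograph peak occurs at t = 10 h, so basin lag t_L = 10 − 2.2251 = 7.77 h.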